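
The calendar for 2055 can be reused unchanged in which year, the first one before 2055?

Two years share a calendar iff Jan 1 falls on the same weekday and both are leap or both are common. 2055: Jan 1 is Friday, common year.
2054: Jan 1 Thursday, common
2053: Jan 1 Wednesday, common
2052: Jan 1 Monday, leap
2051: Jan 1 Sunday, common
2050: Jan 1 Saturday, common
2049: Jan 1 Friday, common
2049 matches on both conditions.

2049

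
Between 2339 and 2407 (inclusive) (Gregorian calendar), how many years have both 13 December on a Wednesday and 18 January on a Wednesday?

8

Check each year's weekday for 13 December and 18 January:
  2339: Wed/Wed ✓  2340: Fri/Thu  2341: Sat/Sat  2342: Sun/Sun  2343: Mon/Mon  2344: Wed/Tue  2345: Thu/Thu  2346: Fri/Fri  2347: Sat/Sat  2348: Mon/Sun  2349: Tue/Tue  2350: Wed/Wed ✓  2351: Thu/Thu  2352: Sat/Fri  …(41 more)…  2394: Tue/Tue  2395: Wed/Wed ✓  2396: Fri/Thu  2397: Sat/Sat  2398: Sun/Sun  2399: Mon/Mon  2400: Wed/Tue  2401: Thu/Thu  2402: Fri/Fri  2403: Sat/Sat  2404: Mon/Sun  2405: Tue/Tue  2406: Wed/Wed ✓  2407: Thu/Thu
Both conditions hold in: 2339, 2350, 2361, 2367, 2378, 2389, 2395, 2406 — 8.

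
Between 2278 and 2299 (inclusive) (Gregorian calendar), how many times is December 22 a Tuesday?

Track December 22's weekday year by year (advancing +1, or +2 across a Feb 29):
  2278: Sun  2279: Mon (+1)  2280: Wed (+2)  2281: Thu (+1)  2282: Fri (+1)
  2283: Sat (+1)  2284: Mon (+2)  2285: Tue (+1) ✓  2286: Wed (+1)  2287: Thu (+1)
  2288: Sat (+2)  2289: Sun (+1)  2290: Mon (+1)  2291: Tue (+1) ✓  2292: Thu (+2)
  2293: Fri (+1)  2294: Sat (+1)  2295: Sun (+1)  2296: Tue (+2) ✓  2297: Wed (+1)
  2298: Thu (+1)  2299: Fri (+1)
Tuesday years: 2285, 2291, 2296 — 3 in total.

3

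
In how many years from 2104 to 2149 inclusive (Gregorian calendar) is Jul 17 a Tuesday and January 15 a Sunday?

2

Check each year's weekday for Jul 17 and January 15:
  2104: Thu/Tue  2105: Fri/Thu  2106: Sat/Fri  2107: Sun/Sat  2108: Tue/Sun ✓  2109: Wed/Tue  2110: Thu/Wed  2111: Fri/Thu  2112: Sun/Fri  2113: Mon/Sun  2114: Tue/Mon  2115: Wed/Tue  2116: Fri/Wed  2117: Sat/Fri  …(18 more)…  2136: Tue/Sun ✓  2137: Wed/Tue  2138: Thu/Wed  2139: Fri/Thu  2140: Sun/Fri  2141: Mon/Sun  2142: Tue/Mon  2143: Wed/Tue  2144: Fri/Wed  2145: Sat/Fri  2146: Sun/Sat  2147: Mon/Sun  2148: Wed/Mon  2149: Thu/Wed
Both conditions hold in: 2108, 2136 — 2.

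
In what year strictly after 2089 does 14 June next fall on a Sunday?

From one year to the next, a fixed date's weekday advances by 1, or by 2 when a Feb 29 lies between the two dates.
2089: June 14 is Tuesday.
2090: Wednesday (+1)
2091: Thursday (+1)
2092: Saturday (+2)
2093: Sunday (+1)
14 June falls on a Sunday in 2093.

2093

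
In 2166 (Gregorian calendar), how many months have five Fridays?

4

A month of length L has five Fridays iff its first Friday is on day ≤ L−28 (so day 1–3 in a 31-day month, 1–2 in a 30-day month, day 1 in a leap February).
Checking each month of 2166: Jan starts Wed (31d) ✓; Feb starts Sat (28d); Mar starts Sat (31d); Apr starts Tue (30d); May starts Thu (31d) ✓; Jun starts Sun (30d); Jul starts Tue (31d); Aug starts Fri (31d) ✓; Sep starts Mon (30d); Oct starts Wed (31d) ✓; Nov starts Sat (30d); Dec starts Mon (31d).
Five-Friday months: January, May, August, October → 4.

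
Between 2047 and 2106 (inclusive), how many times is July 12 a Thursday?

8

Track July 12's weekday year by year (advancing +1, or +2 across a Feb 29):
  2047: Fri  2048: Sun (+2)  2049: Mon (+1)  2050: Tue (+1)  2051: Wed (+1)
  2052: Fri (+2)  2053: Sat (+1)  2054: Sun (+1)  2055: Mon (+1)  2056: Wed (+2)
  2057: Thu (+1) ✓  2058: Fri (+1)  2059: Sat (+1)  2060: Mon (+2)  … (32 more years) …
  2093: Sun (+1)  2094: Mon (+1)  2095: Tue (+1)  2096: Thu (+2) ✓  2097: Fri (+1)
  2098: Sat (+1)  2099: Sun (+1)  2100: Mon (+1)  2101: Tue (+1)  2102: Wed (+1)
  2103: Thu (+1) ✓  2104: Sat (+2)  2105: Sun (+1)  2106: Mon (+1)
Thursday years: 2057, 2063, 2068, 2074, 2085, 2091, 2096, 2103 — 8 in total.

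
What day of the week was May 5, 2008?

Monday

January 1, 2008 is a Tuesday.
May 5 is day 126 of the year, i.e. 125 days after Jan 1.
125 mod 7 = 6, so advance 6 weekdays from Tuesday: Monday.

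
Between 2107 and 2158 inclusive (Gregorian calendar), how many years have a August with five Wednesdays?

August has 31 days; it has five Wednesdays when Wednesday falls among the first (month-length − 28) days — i.e. when August 1 is one of Wednesday/Tuesday/Monday.
August 1 by year: 2107:Mon✓ 2108:Wed✓ 2109:Thu 2110:Fri 2111:Sat 2112:Mon✓ 2113:Tue✓ 2114:Wed✓ 2115:Thu 2116:Sat 2117:Sun 2118:Mon✓ 2119:Tue✓ 2120:Thu 2121:Fri …(22 more)… 2144:Sat 2145:Sun 2146:Mon✓ 2147:Tue✓ 2148:Thu 2149:Fri 2150:Sat 2151:Sun 2152:Tue✓ 2153:Wed✓ 2154:Thu 2155:Fri 2156:Sun 2157:Mon✓ 2158:Tue✓
Years with five Wednesdays: 2107, 2108, 2112, 2113, 2114, 2118, 2119, 2124, 2125, 2129, 2130, 2131, 2135, 2136, 2140, 2141, 2142, 2146, 2147, 2152, 2153, 2157, 2158 → 23.

23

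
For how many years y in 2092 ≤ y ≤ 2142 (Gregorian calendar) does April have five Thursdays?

April has 30 days; it has five Thursdays when Thursday falls among the first (month-length − 28) days — i.e. when April 1 is one of Thursday/Wednesday.
April 1 by year: 2092:Tue 2093:Wed✓ 2094:Thu✓ 2095:Fri 2096:Sun 2097:Mon 2098:Tue 2099:Wed✓ 2100:Thu✓ 2101:Fri 2102:Sat 2103:Sun 2104:Tue 2105:Wed✓ 2106:Thu✓ …(21 more)… 2128:Thu✓ 2129:Fri 2130:Sat 2131:Sun 2132:Tue 2133:Wed✓ 2134:Thu✓ 2135:Fri 2136:Sun 2137:Mon 2138:Tue 2139:Wed✓ 2140:Fri 2141:Sat 2142:Sun
Years with five Thursdays: 2093, 2094, 2099, 2100, 2105, 2106, 2111, 2116, 2117, 2122, 2123, 2128, 2133, 2134, 2139 → 15.

15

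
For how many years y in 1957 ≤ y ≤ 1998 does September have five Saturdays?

September has 30 days; it has five Saturdays when Saturday falls among the first (month-length − 28) days — i.e. when September 1 is one of Saturday/Friday.
September 1 by year: 1957:Sun 1958:Mon 1959:Tue 1960:Thu 1961:Fri✓ 1962:Sat✓ 1963:Sun 1964:Tue 1965:Wed 1966:Thu 1967:Fri✓ 1968:Sun 1969:Mon 1970:Tue 1971:Wed …(12 more)… 1984:Sat✓ 1985:Sun 1986:Mon 1987:Tue 1988:Thu 1989:Fri✓ 1990:Sat✓ 1991:Sun 1992:Tue 1993:Wed 1994:Thu 1995:Fri✓ 1996:Sun 1997:Mon 1998:Tue
Years with five Saturdays: 1961, 1962, 1967, 1972, 1973, 1978, 1979, 1984, 1989, 1990, 1995 → 11.

11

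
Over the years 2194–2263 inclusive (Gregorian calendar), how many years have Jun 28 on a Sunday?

11

Track Jun 28's weekday year by year (advancing +1, or +2 across a Feb 29):
  2194: Sat  2195: Sun (+1) ✓  2196: Tue (+2)  2197: Wed (+1)  2198: Thu (+1)
  2199: Fri (+1)  2200: Sat (+1)  2201: Sun (+1) ✓  2202: Mon (+1)  2203: Tue (+1)
  2204: Thu (+2)  2205: Fri (+1)  2206: Sat (+1)  2207: Sun (+1) ✓  … (42 more years) …
  2250: Fri (+1)  2251: Sat (+1)  2252: Mon (+2)  2253: Tue (+1)  2254: Wed (+1)
  2255: Thu (+1)  2256: Sat (+2)  2257: Sun (+1) ✓  2258: Mon (+1)  2259: Tue (+1)
  2260: Thu (+2)  2261: Fri (+1)  2262: Sat (+1)  2263: Sun (+1) ✓
Sunday years: 2195, 2201, 2207, 2212, 2218, 2229, 2235, 2240, 2246, 2257, 2263 — 11 in total.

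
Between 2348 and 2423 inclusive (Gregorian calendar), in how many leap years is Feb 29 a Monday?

3

Leap years in 2348–2423: 19 of them.
Feb 29 weekday advances by 5 (mod 7) from one leap year to the next four years later (or differs when a century non-leap intervenes).
Leap-day weekdays: 2348:Sun 2352:Fri 2356:Wed 2360:Mon✓ 2364:Sat 2368:Thu 2372:Tue 2376:Sun 2380:Fri 2384:Wed 2388:Mon✓ 2392:Sat 2396:Thu 2400:Tue 2404:Sun 2408:Fri 2412:Wed 2416:Mon✓ 2420:Sat
Monday: 2360, 2388, 2416 → 3.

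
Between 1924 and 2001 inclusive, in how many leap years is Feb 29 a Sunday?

Leap years in 1924–2001: 20 of them.
Feb 29 weekday advances by 5 (mod 7) from one leap year to the next four years later (or differs when a century non-leap intervenes).
Leap-day weekdays: 1924:Fri 1928:Wed 1932:Mon 1936:Sat 1940:Thu 1944:Tue 1948:Sun✓ 1952:Fri 1956:Wed 1960:Mon 1964:Sat 1968:Thu 1972:Tue 1976:Sun✓ 1980:Fri 1984:Wed 1988:Mon 1992:Sat 1996:Thu 2000:Tue
Sunday: 1948, 1976 → 2.

2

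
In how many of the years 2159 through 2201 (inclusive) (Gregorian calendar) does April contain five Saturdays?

11

April has 30 days; it has five Saturdays when Saturday falls among the first (month-length − 28) days — i.e. when April 1 is one of Saturday/Friday.
April 1 by year: 2159:Sun 2160:Tue 2161:Wed 2162:Thu 2163:Fri✓ 2164:Sun 2165:Mon 2166:Tue 2167:Wed 2168:Fri✓ 2169:Sat✓ 2170:Sun 2171:Mon 2172:Wed 2173:Thu …(13 more)… 2187:Sun 2188:Tue 2189:Wed 2190:Thu 2191:Fri✓ 2192:Sun 2193:Mon 2194:Tue 2195:Wed 2196:Fri✓ 2197:Sat✓ 2198:Sun 2199:Mon 2200:Tue 2201:Wed
Years with five Saturdays: 2163, 2168, 2169, 2174, 2175, 2180, 2185, 2186, 2191, 2196, 2197 → 11.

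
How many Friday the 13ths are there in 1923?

Check the 13th of each month of 1923: Jan 13: Sat, Feb 13: Tue, Mar 13: Tue, Apr 13: Fri, May 13: Sun, Jun 13: Wed, Jul 13: Fri, Aug 13: Mon, Sep 13: Thu, Oct 13: Sat, Nov 13: Tue, Dec 13: Thu.
Friday occurs in April, July — 2 months.

2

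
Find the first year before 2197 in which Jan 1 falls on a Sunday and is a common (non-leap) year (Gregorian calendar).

Jan 1 advances by 2 weekdays after a leap year and by 1 after a common year.
2197: Jan 1 is Sunday.
2196: Friday (leap)
2195: Thursday
2194: Wednesday
2193: Tuesday
2192: Sunday (leap)
2191: Saturday
2190: Friday
2189: Thursday
2188: Tuesday (leap)
2187: Monday
2186: Sunday
2186 begins on a Sunday and is a common year.

2186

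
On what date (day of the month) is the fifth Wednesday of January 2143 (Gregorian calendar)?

30

January 1, 2143 is a Tuesday, so the first Wednesday is the 2nd.
The fifth Wednesday is 2 + 28 = 30.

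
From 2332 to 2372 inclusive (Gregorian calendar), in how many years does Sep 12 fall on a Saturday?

Track Sep 12's weekday year by year (advancing +1, or +2 across a Feb 29):
  2332: Mon  2333: Tue (+1)  2334: Wed (+1)  2335: Thu (+1)  2336: Sat (+2) ✓
  2337: Sun (+1)  2338: Mon (+1)  2339: Tue (+1)  2340: Thu (+2)  2341: Fri (+1)
  2342: Sat (+1) ✓  2343: Sun (+1)  2344: Tue (+2)  2345: Wed (+1)  … (13 more years) …
  2359: Sat (+1) ✓  2360: Mon (+2)  2361: Tue (+1)  2362: Wed (+1)  2363: Thu (+1)
  2364: Sat (+2) ✓  2365: Sun (+1)  2366: Mon (+1)  2367: Tue (+1)  2368: Thu (+2)
  2369: Fri (+1)  2370: Sat (+1) ✓  2371: Sun (+1)  2372: Tue (+2)
Saturday years: 2336, 2342, 2353, 2359, 2364, 2370 — 6 in total.

6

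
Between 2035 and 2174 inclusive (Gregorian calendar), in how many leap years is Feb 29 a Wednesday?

6

Leap years in 2035–2174: 34 of them.
Feb 29 weekday advances by 5 (mod 7) from one leap year to the next four years later (or differs when a century non-leap intervenes).
Leap-day weekdays: 2036:Fri 2040:Wed✓ 2044:Mon 2048:Sat 2052:Thu 2056:Tue 2060:Sun 2064:Fri 2068:Wed✓ 2072:Mon 2076:Sat 2080:Thu 2084:Tue …(8 more)… 2124:Tue 2128:Sun 2132:Fri 2136:Wed✓ 2140:Mon 2144:Sat 2148:Thu 2152:Tue 2156:Sun 2160:Fri 2164:Wed✓ 2168:Mon 2172:Sat
Wednesday: 2040, 2068, 2096, 2108, 2136, 2164 → 6.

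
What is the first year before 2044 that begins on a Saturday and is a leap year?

Jan 1 advances by 2 weekdays after a leap year and by 1 after a common year.
2044: Jan 1 is Friday (leap).
2043: Thursday
2042: Wednesday
2041: Tuesday
2040: Sunday (leap)
2039: Saturday
2038: Friday
2037: Thursday
2036: Tuesday (leap)
2035: Monday
2034: Sunday
2033: Saturday
2032: Thursday (leap)
2031: Wednesday
2030: Tuesday
2029: Monday
2028: Saturday (leap)
2028 begins on a Saturday and is a leap year.

2028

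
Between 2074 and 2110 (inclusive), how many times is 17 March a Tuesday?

5

Track 17 March's weekday year by year (advancing +1, or +2 across a Feb 29):
  2074: Sat  2075: Sun (+1)  2076: Tue (+2) ✓  2077: Wed (+1)  2078: Thu (+1)
  2079: Fri (+1)  2080: Sun (+2)  2081: Mon (+1)  2082: Tue (+1) ✓  2083: Wed (+1)
  2084: Fri (+2)  2085: Sat (+1)  2086: Sun (+1)  2087: Mon (+1)  … (9 more years) …
  2097: Sun (+1)  2098: Mon (+1)  2099: Tue (+1) ✓  2100: Wed (+1)  2101: Thu (+1)
  2102: Fri (+1)  2103: Sat (+1)  2104: Mon (+2)  2105: Tue (+1) ✓  2106: Wed (+1)
  2107: Thu (+1)  2108: Sat (+2)  2109: Sun (+1)  2110: Mon (+1)
Tuesday years: 2076, 2082, 2093, 2099, 2105 — 5 in total.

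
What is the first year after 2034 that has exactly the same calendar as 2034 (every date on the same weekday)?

2045

Two years share a calendar iff Jan 1 falls on the same weekday and both are leap or both are common. 2034: Jan 1 is Sunday, common year.
2035: Jan 1 Monday, common
2036: Jan 1 Tuesday, leap
2037: Jan 1 Thursday, common
2038: Jan 1 Friday, common
2039: Jan 1 Saturday, common
2040: Jan 1 Sunday, leap
2041: Jan 1 Tuesday, common
2042: Jan 1 Wednesday, common
2043: Jan 1 Thursday, common
2044: Jan 1 Friday, leap
2045: Jan 1 Sunday, common
2045 matches on both conditions.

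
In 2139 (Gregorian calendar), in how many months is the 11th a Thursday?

1

Check the 11th of each month of 2139: Jan 11: Sun, Feb 11: Wed, Mar 11: Wed, Apr 11: Sat, May 11: Mon, Jun 11: Thu, Jul 11: Sat, Aug 11: Tue, Sep 11: Fri, Oct 11: Sun, Nov 11: Wed, Dec 11: Fri.
Thursday occurs in June — 1 month.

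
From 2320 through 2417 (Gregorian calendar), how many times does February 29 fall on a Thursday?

3

Leap years in 2320–2417: 25 of them.
Feb 29 weekday advances by 5 (mod 7) from one leap year to the next four years later (or differs when a century non-leap intervenes).
Leap-day weekdays: 2320:Sun 2324:Fri 2328:Wed 2332:Mon 2336:Sat 2340:Thu✓ 2344:Tue 2348:Sun 2352:Fri 2356:Wed 2360:Mon 2364:Sat 2368:Thu✓ 2372:Tue 2376:Sun 2380:Fri 2384:Wed 2388:Mon 2392:Sat 2396:Thu✓ 2400:Tue 2404:Sun 2408:Fri 2412:Wed 2416:Mon
Thursday: 2340, 2368, 2396 → 3.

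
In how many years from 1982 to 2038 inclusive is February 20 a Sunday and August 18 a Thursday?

Check each year's weekday for February 20 and August 18:
  1982: Sat/Wed  1983: Sun/Thu ✓  1984: Mon/Sat  1985: Wed/Sun  1986: Thu/Mon  1987: Fri/Tue  1988: Sat/Thu  1989: Mon/Fri  1990: Tue/Sat  1991: Wed/Sun  1992: Thu/Tue  1993: Sat/Wed  1994: Sun/Thu ✓  1995: Mon/Fri  …(29 more)…  2025: Thu/Mon  2026: Fri/Tue  2027: Sat/Wed  2028: Sun/Fri  2029: Tue/Sat  2030: Wed/Sun  2031: Thu/Mon  2032: Fri/Wed  2033: Sun/Thu ✓  2034: Mon/Fri  2035: Tue/Sat  2036: Wed/Mon  2037: Fri/Tue  2038: Sat/Wed
Both conditions hold in: 1983, 1994, 2005, 2011, 2022, 2033 — 6.

6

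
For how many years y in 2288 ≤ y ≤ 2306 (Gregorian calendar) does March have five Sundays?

March has 31 days; it has five Sundays when Sunday falls among the first (month-length − 28) days — i.e. when March 1 is one of Sunday/Saturday/Friday.
March 1 by year: 2288:Thu 2289:Fri✓ 2290:Sat✓ 2291:Sun✓ 2292:Tue 2293:Wed 2294:Thu 2295:Fri✓ 2296:Sun✓ 2297:Mon 2298:Tue 2299:Wed 2300:Thu 2301:Fri✓ 2302:Sat✓ 2303:Sun✓ 2304:Tue 2305:Wed 2306:Thu
Years with five Sundays: 2289, 2290, 2291, 2295, 2296, 2301, 2302, 2303 → 8.

8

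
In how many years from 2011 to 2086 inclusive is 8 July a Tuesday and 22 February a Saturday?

8

Check each year's weekday for 8 July and 22 February:
  2011: Fri/Tue  2012: Sun/Wed  2013: Mon/Fri  2014: Tue/Sat ✓  2015: Wed/Sun  2016: Fri/Mon  2017: Sat/Wed  2018: Sun/Thu  2019: Mon/Fri  2020: Wed/Sat  2021: Thu/Mon  2022: Fri/Tue  2023: Sat/Wed  2024: Mon/Thu  …(48 more)…  2073: Sat/Wed  2074: Sun/Thu  2075: Mon/Fri  2076: Wed/Sat  2077: Thu/Mon  2078: Fri/Tue  2079: Sat/Wed  2080: Mon/Thu  2081: Tue/Sat ✓  2082: Wed/Sun  2083: Thu/Mon  2084: Sat/Tue  2085: Sun/Thu  2086: Mon/Fri
Both conditions hold in: 2014, 2025, 2031, 2042, 2053, 2059, 2070, 2081 — 8.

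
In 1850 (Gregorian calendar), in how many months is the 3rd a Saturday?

1

Check the 3rd of each month of 1850: Jan 3: Thu, Feb 3: Sun, Mar 3: Sun, Apr 3: Wed, May 3: Fri, Jun 3: Mon, Jul 3: Wed, Aug 3: Sat, Sep 3: Tue, Oct 3: Thu, Nov 3: Sun, Dec 3: Tue.
Saturday occurs in August — 1 month.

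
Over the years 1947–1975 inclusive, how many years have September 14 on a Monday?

4

Track September 14's weekday year by year (advancing +1, or +2 across a Feb 29):
  1947: Sun  1948: Tue (+2)  1949: Wed (+1)  1950: Thu (+1)  1951: Fri (+1)
  1952: Sun (+2)  1953: Mon (+1) ✓  1954: Tue (+1)  1955: Wed (+1)  1956: Fri (+2)
  1957: Sat (+1)  1958: Sun (+1)  1959: Mon (+1) ✓  1960: Wed (+2)  1961: Thu (+1)
  1962: Fri (+1)  1963: Sat (+1)  1964: Mon (+2) ✓  1965: Tue (+1)  1966: Wed (+1)
  1967: Thu (+1)  1968: Sat (+2)  1969: Sun (+1)  1970: Mon (+1) ✓  1971: Tue (+1)
  1972: Thu (+2)  1973: Fri (+1)  1974: Sat (+1)  1975: Sun (+1)
Monday years: 1953, 1959, 1964, 1970 — 4 in total.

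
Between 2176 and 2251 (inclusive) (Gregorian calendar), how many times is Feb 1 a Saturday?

Track Feb 1's weekday year by year (advancing +1, or +2 across a Feb 29):
  2176: Thu  2177: Sat (+2) ✓  2178: Sun (+1)  2179: Mon (+1)  2180: Tue (+1)
  2181: Thu (+2)  2182: Fri (+1)  2183: Sat (+1) ✓  2184: Sun (+1)  2185: Tue (+2)
  2186: Wed (+1)  2187: Thu (+1)  2188: Fri (+1)  2189: Sun (+2)  … (48 more years) …
  2238: Thu (+1)  2239: Fri (+1)  2240: Sat (+1) ✓  2241: Mon (+2)  2242: Tue (+1)
  2243: Wed (+1)  2244: Thu (+1)  2245: Sat (+2) ✓  2246: Sun (+1)  2247: Mon (+1)
  2248: Tue (+1)  2249: Thu (+2)  2250: Fri (+1)  2251: Sat (+1) ✓
Saturday years: 2177, 2183, 2194, 2200, 2206, 2212, 2217, 2223, 2234, 2240, 2245, 2251 — 12 in total.

12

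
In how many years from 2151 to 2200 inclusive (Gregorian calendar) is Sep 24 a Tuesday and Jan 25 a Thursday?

Check each year's weekday for Sep 24 and Jan 25:
  2151: Fri/Mon  2152: Sun/Tue  2153: Mon/Thu  2154: Tue/Fri  2155: Wed/Sat  2156: Fri/Sun  2157: Sat/Tue  2158: Sun/Wed  2159: Mon/Thu  2160: Wed/Fri  2161: Thu/Sun  2162: Fri/Mon  2163: Sat/Tue  2164: Mon/Wed  …(22 more)…  2187: Mon/Thu  2188: Wed/Fri  2189: Thu/Sun  2190: Fri/Mon  2191: Sat/Tue  2192: Mon/Wed  2193: Tue/Fri  2194: Wed/Sat  2195: Thu/Sun  2196: Sat/Mon  2197: Sun/Wed  2198: Mon/Thu  2199: Tue/Fri  2200: Wed/Sat
Both conditions hold in: 2176 — 1.

1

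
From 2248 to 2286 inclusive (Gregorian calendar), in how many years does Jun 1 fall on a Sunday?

6

Track Jun 1's weekday year by year (advancing +1, or +2 across a Feb 29):
  2248: Thu  2249: Fri (+1)  2250: Sat (+1)  2251: Sun (+1) ✓  2252: Tue (+2)
  2253: Wed (+1)  2254: Thu (+1)  2255: Fri (+1)  2256: Sun (+2) ✓  2257: Mon (+1)
  2258: Tue (+1)  2259: Wed (+1)  2260: Fri (+2)  2261: Sat (+1)  … (11 more years) …
  2273: Sun (+1) ✓  2274: Mon (+1)  2275: Tue (+1)  2276: Thu (+2)  2277: Fri (+1)
  2278: Sat (+1)  2279: Sun (+1) ✓  2280: Tue (+2)  2281: Wed (+1)  2282: Thu (+1)
  2283: Fri (+1)  2284: Sun (+2) ✓  2285: Mon (+1)  2286: Tue (+1)
Sunday years: 2251, 2256, 2262, 2273, 2279, 2284 — 6 in total.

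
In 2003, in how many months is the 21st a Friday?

3

Check the 21st of each month of 2003: Jan 21: Tue, Feb 21: Fri, Mar 21: Fri, Apr 21: Mon, May 21: Wed, Jun 21: Sat, Jul 21: Mon, Aug 21: Thu, Sep 21: Sun, Oct 21: Tue, Nov 21: Fri, Dec 21: Sun.
Friday occurs in February, March, November — 3 months.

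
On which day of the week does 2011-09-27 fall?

January 1, 2011 is a Saturday.
September 27 is day 270 of the year, i.e. 269 days after Jan 1.
269 mod 7 = 3, so advance 3 weekdays from Saturday: Tuesday.

Tuesday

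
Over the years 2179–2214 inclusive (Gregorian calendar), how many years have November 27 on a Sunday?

6

Track November 27's weekday year by year (advancing +1, or +2 across a Feb 29):
  2179: Sat  2180: Mon (+2)  2181: Tue (+1)  2182: Wed (+1)  2183: Thu (+1)
  2184: Sat (+2)  2185: Sun (+1) ✓  2186: Mon (+1)  2187: Tue (+1)  2188: Thu (+2)
  2189: Fri (+1)  2190: Sat (+1)  2191: Sun (+1) ✓  2192: Tue (+2)  … (8 more years) …
  2201: Fri (+1)  2202: Sat (+1)  2203: Sun (+1) ✓  2204: Tue (+2)  2205: Wed (+1)
  2206: Thu (+1)  2207: Fri (+1)  2208: Sun (+2) ✓  2209: Mon (+1)  2210: Tue (+1)
  2211: Wed (+1)  2212: Fri (+2)  2213: Sat (+1)  2214: Sun (+1) ✓
Sunday years: 2185, 2191, 2196, 2203, 2208, 2214 — 6 in total.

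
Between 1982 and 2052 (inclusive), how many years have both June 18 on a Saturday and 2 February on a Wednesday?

Check each year's weekday for June 18 and 2 February:
  1982: Fri/Tue  1983: Sat/Wed ✓  1984: Mon/Thu  1985: Tue/Sat  1986: Wed/Sun  1987: Thu/Mon  1988: Sat/Tue  1989: Sun/Thu  1990: Mon/Fri  1991: Tue/Sat  1992: Thu/Sun  1993: Fri/Tue  1994: Sat/Wed ✓  1995: Sun/Thu  …(43 more)…  2039: Sat/Wed ✓  2040: Mon/Thu  2041: Tue/Sat  2042: Wed/Sun  2043: Thu/Mon  2044: Sat/Tue  2045: Sun/Thu  2046: Mon/Fri  2047: Tue/Sat  2048: Thu/Sun  2049: Fri/Tue  2050: Sat/Wed ✓  2051: Sun/Thu  2052: Tue/Fri
Both conditions hold in: 1983, 1994, 2005, 2011, 2022, 2033, 2039, 2050 — 8.

8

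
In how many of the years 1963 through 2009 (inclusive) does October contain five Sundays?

October has 31 days; it has five Sundays when Sunday falls among the first (month-length − 28) days — i.e. when October 1 is one of Sunday/Saturday/Friday.
October 1 by year: 1963:Tue 1964:Thu 1965:Fri✓ 1966:Sat✓ 1967:Sun✓ 1968:Tue 1969:Wed 1970:Thu 1971:Fri✓ 1972:Sun✓ 1973:Mon 1974:Tue 1975:Wed 1976:Fri✓ 1977:Sat✓ …(17 more)… 1995:Sun✓ 1996:Tue 1997:Wed 1998:Thu 1999:Fri✓ 2000:Sun✓ 2001:Mon 2002:Tue 2003:Wed 2004:Fri✓ 2005:Sat✓ 2006:Sun✓ 2007:Mon 2008:Wed 2009:Thu
Years with five Sundays: 1965, 1966, 1967, 1971, 1972, 1976, 1977, 1978, 1982, 1983, 1988, 1989, 1993, 1994, 1995, 1999, 2000, 2004, 2005, 2006 → 20.

20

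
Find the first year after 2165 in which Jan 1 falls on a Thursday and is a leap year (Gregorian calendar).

2184

Jan 1 advances by 2 weekdays after a leap year and by 1 after a common year.
2165: Jan 1 is Tuesday.
2166: Wednesday
2167: Thursday
2168: Friday (leap)
2169: Sunday
2170: Monday
2171: Tuesday
2172: Wednesday (leap)
2173: Friday
2174: Saturday
2175: Sunday
2176: Monday (leap)
2177: Wednesday
2178: Thursday
2179: Friday
2180: Saturday (leap)
2181: Monday
2182: Tuesday
2183: Wednesday
2184: Thursday (leap)
2184 begins on a Thursday and is a leap year.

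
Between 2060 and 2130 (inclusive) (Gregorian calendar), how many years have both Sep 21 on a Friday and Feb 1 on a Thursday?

Check each year's weekday for Sep 21 and Feb 1:
  2060: Tue/Sun  2061: Wed/Tue  2062: Thu/Wed  2063: Fri/Thu ✓  2064: Sun/Fri  2065: Mon/Sun  2066: Tue/Mon  2067: Wed/Tue  2068: Fri/Wed  2069: Sat/Fri  2070: Sun/Sat  2071: Mon/Sun  2072: Wed/Mon  2073: Thu/Wed  …(43 more)…  2117: Tue/Mon  2118: Wed/Tue  2119: Thu/Wed  2120: Sat/Thu  2121: Sun/Sat  2122: Mon/Sun  2123: Tue/Mon  2124: Thu/Tue  2125: Fri/Thu ✓  2126: Sat/Fri  2127: Sun/Sat  2128: Tue/Sun  2129: Wed/Tue  2130: Thu/Wed
Both conditions hold in: 2063, 2074, 2085, 2091, 2103, 2114, 2125 — 7.

7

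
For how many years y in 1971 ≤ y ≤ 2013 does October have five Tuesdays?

October has 31 days; it has five Tuesdays when Tuesday falls among the first (month-length − 28) days — i.e. when October 1 is one of Tuesday/Monday/Sunday.
October 1 by year: 1971:Fri 1972:Sun✓ 1973:Mon✓ 1974:Tue✓ 1975:Wed 1976:Fri 1977:Sat 1978:Sun✓ 1979:Mon✓ 1980:Wed 1981:Thu 1982:Fri 1983:Sat 1984:Mon✓ 1985:Tue✓ …(13 more)… 1999:Fri 2000:Sun✓ 2001:Mon✓ 2002:Tue✓ 2003:Wed 2004:Fri 2005:Sat 2006:Sun✓ 2007:Mon✓ 2008:Wed 2009:Thu 2010:Fri 2011:Sat 2012:Mon✓ 2013:Tue✓
Years with five Tuesdays: 1972, 1973, 1974, 1978, 1979, 1984, 1985, 1989, 1990, 1991, 1995, 1996, 2000, 2001, 2002, 2006, 2007, 2012, 2013 → 19.

19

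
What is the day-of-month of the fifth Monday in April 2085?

30

April 1, 2085 is a Sunday, so the first Monday is the 2nd.
The fifth Monday is 2 + 28 = 30.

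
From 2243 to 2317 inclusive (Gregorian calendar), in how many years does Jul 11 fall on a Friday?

10

Track Jul 11's weekday year by year (advancing +1, or +2 across a Feb 29):
  2243: Tue  2244: Thu (+2)  2245: Fri (+1) ✓  2246: Sat (+1)  2247: Sun (+1)
  2248: Tue (+2)  2249: Wed (+1)  2250: Thu (+1)  2251: Fri (+1) ✓  2252: Sun (+2)
  2253: Mon (+1)  2254: Tue (+1)  2255: Wed (+1)  2256: Fri (+2) ✓  … (47 more years) …
  2304: Mon (+2)  2305: Tue (+1)  2306: Wed (+1)  2307: Thu (+1)  2308: Sat (+2)
  2309: Sun (+1)  2310: Mon (+1)  2311: Tue (+1)  2312: Thu (+2)  2313: Fri (+1) ✓
  2314: Sat (+1)  2315: Sun (+1)  2316: Tue (+2)  2317: Wed (+1)
Friday years: 2245, 2251, 2256, 2262, 2273, 2279, 2284, 2290, 2302, 2313 — 10 in total.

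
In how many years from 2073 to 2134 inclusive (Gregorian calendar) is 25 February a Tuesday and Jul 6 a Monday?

2

Check each year's weekday for 25 February and Jul 6:
  2073: Sat/Thu  2074: Sun/Fri  2075: Mon/Sat  2076: Tue/Mon ✓  2077: Thu/Tue  2078: Fri/Wed  2079: Sat/Thu  2080: Sun/Sat  2081: Tue/Sun  2082: Wed/Mon  2083: Thu/Tue  2084: Fri/Thu  2085: Sun/Fri  2086: Mon/Sat  …(34 more)…  2121: Tue/Sun  2122: Wed/Mon  2123: Thu/Tue  2124: Fri/Thu  2125: Sun/Fri  2126: Mon/Sat  2127: Tue/Sun  2128: Wed/Tue  2129: Fri/Wed  2130: Sat/Thu  2131: Sun/Fri  2132: Mon/Sun  2133: Wed/Mon  2134: Thu/Tue
Both conditions hold in: 2076, 2116 — 2.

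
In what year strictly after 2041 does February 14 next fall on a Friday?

From one year to the next, a fixed date's weekday advances by 1, or by 2 when a Feb 29 lies between the two dates.
2041: February 14 is Thursday.
2042: Friday (+1)
February 14 falls on a Friday in 2042.

2042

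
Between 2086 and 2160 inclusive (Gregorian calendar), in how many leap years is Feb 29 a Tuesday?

Leap years in 2086–2160: 18 of them.
Feb 29 weekday advances by 5 (mod 7) from one leap year to the next four years later (or differs when a century non-leap intervenes).
Leap-day weekdays: 2088:Sun 2092:Fri 2096:Wed 2104:Fri 2108:Wed 2112:Mon 2116:Sat 2120:Thu 2124:Tue✓ 2128:Sun 2132:Fri 2136:Wed 2140:Mon 2144:Sat 2148:Thu 2152:Tue✓ 2156:Sun 2160:Fri
Tuesday: 2124, 2152 → 2.

2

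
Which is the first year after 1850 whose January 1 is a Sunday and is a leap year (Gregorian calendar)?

1860

Jan 1 advances by 2 weekdays after a leap year and by 1 after a common year.
1850: Jan 1 is Tuesday.
1851: Wednesday
1852: Thursday (leap)
1853: Saturday
1854: Sunday
1855: Monday
1856: Tuesday (leap)
1857: Thursday
1858: Friday
1859: Saturday
1860: Sunday (leap)
1860 begins on a Sunday and is a leap year.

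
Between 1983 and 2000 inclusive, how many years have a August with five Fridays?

August has 31 days; it has five Fridays when Friday falls among the first (month-length − 28) days — i.e. when August 1 is one of Friday/Thursday/Wednesday.
August 1 by year: 1983:Mon 1984:Wed✓ 1985:Thu✓ 1986:Fri✓ 1987:Sat 1988:Mon 1989:Tue 1990:Wed✓ 1991:Thu✓ 1992:Sat 1993:Sun 1994:Mon 1995:Tue 1996:Thu✓ 1997:Fri✓ 1998:Sat 1999:Sun 2000:Tue
Years with five Fridays: 1984, 1985, 1986, 1990, 1991, 1996, 1997 → 7.

7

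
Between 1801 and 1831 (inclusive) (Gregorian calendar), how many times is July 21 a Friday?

4

Track July 21's weekday year by year (advancing +1, or +2 across a Feb 29):
  1801: Tue  1802: Wed (+1)  1803: Thu (+1)  1804: Sat (+2)  1805: Sun (+1)
  1806: Mon (+1)  1807: Tue (+1)  1808: Thu (+2)  1809: Fri (+1) ✓  1810: Sat (+1)
  1811: Sun (+1)  1812: Tue (+2)  1813: Wed (+1)  1814: Thu (+1)  … (3 more years) …
  1818: Tue (+1)  1819: Wed (+1)  1820: Fri (+2) ✓  1821: Sat (+1)  1822: Sun (+1)
  1823: Mon (+1)  1824: Wed (+2)  1825: Thu (+1)  1826: Fri (+1) ✓  1827: Sat (+1)
  1828: Mon (+2)  1829: Tue (+1)  1830: Wed (+1)  1831: Thu (+1)
Friday years: 1809, 1815, 1820, 1826 — 4 in total.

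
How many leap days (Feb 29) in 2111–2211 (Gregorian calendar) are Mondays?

5

Leap years in 2111–2211: 24 of them.
Feb 29 weekday advances by 5 (mod 7) from one leap year to the next four years later (or differs when a century non-leap intervenes).
Leap-day weekdays: 2112:Mon✓ 2116:Sat 2120:Thu 2124:Tue 2128:Sun 2132:Fri 2136:Wed 2140:Mon✓ 2144:Sat 2148:Thu 2152:Tue 2156:Sun 2160:Fri 2164:Wed 2168:Mon✓ 2172:Sat 2176:Thu 2180:Tue 2184:Sun 2188:Fri 2192:Wed 2196:Mon✓ 2204:Wed 2208:Mon✓
Monday: 2112, 2140, 2168, 2196, 2208 → 5.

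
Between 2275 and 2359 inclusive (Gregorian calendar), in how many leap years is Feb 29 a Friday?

3

Leap years in 2275–2359: 20 of them.
Feb 29 weekday advances by 5 (mod 7) from one leap year to the next four years later (or differs when a century non-leap intervenes).
Leap-day weekdays: 2276:Tue 2280:Sun 2284:Fri✓ 2288:Wed 2292:Mon 2296:Sat 2304:Mon 2308:Sat 2312:Thu 2316:Tue 2320:Sun 2324:Fri✓ 2328:Wed 2332:Mon 2336:Sat 2340:Thu 2344:Tue 2348:Sun 2352:Fri✓ 2356:Wed
Friday: 2284, 2324, 2352 → 3.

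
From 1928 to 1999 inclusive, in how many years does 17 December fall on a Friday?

10

Track 17 December's weekday year by year (advancing +1, or +2 across a Feb 29):
  1928: Mon  1929: Tue (+1)  1930: Wed (+1)  1931: Thu (+1)  1932: Sat (+2)
  1933: Sun (+1)  1934: Mon (+1)  1935: Tue (+1)  1936: Thu (+2)  1937: Fri (+1) ✓
  1938: Sat (+1)  1939: Sun (+1)  1940: Tue (+2)  1941: Wed (+1)  … (44 more years) …
  1986: Wed (+1)  1987: Thu (+1)  1988: Sat (+2)  1989: Sun (+1)  1990: Mon (+1)
  1991: Tue (+1)  1992: Thu (+2)  1993: Fri (+1) ✓  1994: Sat (+1)  1995: Sun (+1)
  1996: Tue (+2)  1997: Wed (+1)  1998: Thu (+1)  1999: Fri (+1) ✓
Friday years: 1937, 1943, 1948, 1954, 1965, 1971, 1976, 1982, 1993, 1999 — 10 in total.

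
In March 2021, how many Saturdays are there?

4

March 2021 has 31 days and begins on Monday.
The first Saturday is March 6.
Saturdays fall on 6, 13, 20, 27 — that's 4.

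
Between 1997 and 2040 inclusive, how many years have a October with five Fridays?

October has 31 days; it has five Fridays when Friday falls among the first (month-length − 28) days — i.e. when October 1 is one of Friday/Thursday/Wednesday.
October 1 by year: 1997:Wed✓ 1998:Thu✓ 1999:Fri✓ 2000:Sun 2001:Mon 2002:Tue 2003:Wed✓ 2004:Fri✓ 2005:Sat 2006:Sun 2007:Mon 2008:Wed✓ 2009:Thu✓ 2010:Fri✓ 2011:Sat …(14 more)… 2026:Thu✓ 2027:Fri✓ 2028:Sun 2029:Mon 2030:Tue 2031:Wed✓ 2032:Fri✓ 2033:Sat 2034:Sun 2035:Mon 2036:Wed✓ 2037:Thu✓ 2038:Fri✓ 2039:Sat 2040:Mon
Years with five Fridays: 1997, 1998, 1999, 2003, 2004, 2008, 2009, 2010, 2014, 2015, 2020, 2021, 2025, 2026, 2027, 2031, 2032, 2036, 2037, 2038 → 20.

20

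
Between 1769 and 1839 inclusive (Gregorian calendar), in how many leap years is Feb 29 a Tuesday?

Leap years in 1769–1839: 16 of them.
Feb 29 weekday advances by 5 (mod 7) from one leap year to the next four years later (or differs when a century non-leap intervenes).
Leap-day weekdays: 1772:Sat 1776:Thu 1780:Tue✓ 1784:Sun 1788:Fri 1792:Wed 1796:Mon 1804:Wed 1808:Mon 1812:Sat 1816:Thu 1820:Tue✓ 1824:Sun 1828:Fri 1832:Wed 1836:Mon
Tuesday: 1780, 1820 → 2.

2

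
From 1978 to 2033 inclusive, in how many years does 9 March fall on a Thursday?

8

Track 9 March's weekday year by year (advancing +1, or +2 across a Feb 29):
  1978: Thu ✓  1979: Fri (+1)  1980: Sun (+2)  1981: Mon (+1)  1982: Tue (+1)
  1983: Wed (+1)  1984: Fri (+2)  1985: Sat (+1)  1986: Sun (+1)  1987: Mon (+1)
  1988: Wed (+2)  1989: Thu (+1) ✓  1990: Fri (+1)  1991: Sat (+1)  … (28 more years) …
  2020: Mon (+2)  2021: Tue (+1)  2022: Wed (+1)  2023: Thu (+1) ✓  2024: Sat (+2)
  2025: Sun (+1)  2026: Mon (+1)  2027: Tue (+1)  2028: Thu (+2) ✓  2029: Fri (+1)
  2030: Sat (+1)  2031: Sun (+1)  2032: Tue (+2)  2033: Wed (+1)
Thursday years: 1978, 1989, 1995, 2000, 2006, 2017, 2023, 2028 — 8 in total.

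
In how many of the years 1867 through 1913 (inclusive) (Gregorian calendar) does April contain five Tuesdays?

14

April has 30 days; it has five Tuesdays when Tuesday falls among the first (month-length − 28) days — i.e. when April 1 is one of Tuesday/Monday.
April 1 by year: 1867:Mon✓ 1868:Wed 1869:Thu 1870:Fri 1871:Sat 1872:Mon✓ 1873:Tue✓ 1874:Wed 1875:Thu 1876:Sat 1877:Sun 1878:Mon✓ 1879:Tue✓ 1880:Thu 1881:Fri …(17 more)… 1899:Sat 1900:Sun 1901:Mon✓ 1902:Tue✓ 1903:Wed 1904:Fri 1905:Sat 1906:Sun 1907:Mon✓ 1908:Wed 1909:Thu 1910:Fri 1911:Sat 1912:Mon✓ 1913:Tue✓
Years with five Tuesdays: 1867, 1872, 1873, 1878, 1879, 1884, 1889, 1890, 1895, 1901, 1902, 1907, 1912, 1913 → 14.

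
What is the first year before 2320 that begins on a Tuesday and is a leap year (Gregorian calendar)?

2284

Jan 1 advances by 2 weekdays after a leap year and by 1 after a common year.
2320: Jan 1 is Thursday (leap).
2319: Wednesday
2318: Tuesday
2317: Monday
2316: Saturday (leap)
2315: Friday
2314: Thursday
2313: Wednesday
2312: Monday (leap)
2311: Sunday
2310: Saturday
2309: Friday
2308: Wednesday (leap)
2307: Tuesday
2306: Monday
2305: Sunday
2304: Friday (leap)
2303: Thursday
2302: Wednesday
2301: Tuesday
2300: Monday
2299: Sunday
2298: Saturday
2297: Friday
2296: Wednesday (leap)
2295: Tuesday
2294: Monday
2293: Sunday
2292: Friday (leap)
2291: Thursday
2290: Wednesday
2289: Tuesday
2288: Sunday (leap)
2287: Saturday
2286: Friday
2285: Thursday
2284: Tuesday (leap)
2284 begins on a Tuesday and is a leap year.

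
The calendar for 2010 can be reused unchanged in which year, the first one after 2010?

2021

Two years share a calendar iff Jan 1 falls on the same weekday and both are leap or both are common. 2010: Jan 1 is Friday, common year.
2011: Jan 1 Saturday, common
2012: Jan 1 Sunday, leap
2013: Jan 1 Tuesday, common
2014: Jan 1 Wednesday, common
2015: Jan 1 Thursday, common
2016: Jan 1 Friday, leap
2017: Jan 1 Sunday, common
2018: Jan 1 Monday, common
2019: Jan 1 Tuesday, common
2020: Jan 1 Wednesday, leap
2021: Jan 1 Friday, common
2021 matches on both conditions.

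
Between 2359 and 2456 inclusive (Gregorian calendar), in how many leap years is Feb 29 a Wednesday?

3

Leap years in 2359–2456: 25 of them.
Feb 29 weekday advances by 5 (mod 7) from one leap year to the next four years later (or differs when a century non-leap intervenes).
Leap-day weekdays: 2360:Mon 2364:Sat 2368:Thu 2372:Tue 2376:Sun 2380:Fri 2384:Wed✓ 2388:Mon 2392:Sat 2396:Thu 2400:Tue 2404:Sun 2408:Fri 2412:Wed✓ 2416:Mon 2420:Sat 2424:Thu 2428:Tue 2432:Sun 2436:Fri 2440:Wed✓ 2444:Mon 2448:Sat 2452:Thu 2456:Tue
Wednesday: 2384, 2412, 2440 → 3.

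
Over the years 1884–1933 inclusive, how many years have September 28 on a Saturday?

7

Track September 28's weekday year by year (advancing +1, or +2 across a Feb 29):
  1884: Sun  1885: Mon (+1)  1886: Tue (+1)  1887: Wed (+1)  1888: Fri (+2)
  1889: Sat (+1) ✓  1890: Sun (+1)  1891: Mon (+1)  1892: Wed (+2)  1893: Thu (+1)
  1894: Fri (+1)  1895: Sat (+1) ✓  1896: Mon (+2)  1897: Tue (+1)  … (22 more years) …
  1920: Tue (+2)  1921: Wed (+1)  1922: Thu (+1)  1923: Fri (+1)  1924: Sun (+2)
  1925: Mon (+1)  1926: Tue (+1)  1927: Wed (+1)  1928: Fri (+2)  1929: Sat (+1) ✓
  1930: Sun (+1)  1931: Mon (+1)  1932: Wed (+2)  1933: Thu (+1)
Saturday years: 1889, 1895, 1901, 1907, 1912, 1918, 1929 — 7 in total.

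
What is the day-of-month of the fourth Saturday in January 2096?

28

January 1, 2096 is a Sunday, so the first Saturday is the 7th.
The fourth Saturday is 7 + 21 = 28.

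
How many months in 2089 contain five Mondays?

A month of length L has five Mondays iff its first Monday is on day ≤ L−28 (so day 1–3 in a 31-day month, 1–2 in a 30-day month, day 1 in a leap February).
Checking each month of 2089: Jan starts Sat (31d) ✓; Feb starts Tue (28d); Mar starts Tue (31d); Apr starts Fri (30d); May starts Sun (31d) ✓; Jun starts Wed (30d); Jul starts Fri (31d); Aug starts Mon (31d) ✓; Sep starts Thu (30d); Oct starts Sat (31d) ✓; Nov starts Tue (30d); Dec starts Thu (31d).
Five-Monday months: January, May, August, October → 4.

4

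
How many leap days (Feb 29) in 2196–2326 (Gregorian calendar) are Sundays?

Leap years in 2196–2326: 31 of them.
Feb 29 weekday advances by 5 (mod 7) from one leap year to the next four years later (or differs when a century non-leap intervenes).
Leap-day weekdays: 2196:Mon 2204:Wed 2208:Mon 2212:Sat 2216:Thu 2220:Tue 2224:Sun✓ 2228:Fri 2232:Wed 2236:Mon 2240:Sat 2244:Thu 2248:Tue …(5 more)… 2272:Thu 2276:Tue 2280:Sun✓ 2284:Fri 2288:Wed 2292:Mon 2296:Sat 2304:Mon 2308:Sat 2312:Thu 2316:Tue 2320:Sun✓ 2324:Fri
Sunday: 2224, 2252, 2280, 2320 → 4.

4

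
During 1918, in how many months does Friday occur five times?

4

A month of length L has five Fridays iff its first Friday is on day ≤ L−28 (so day 1–3 in a 31-day month, 1–2 in a 30-day month, day 1 in a leap February).
Checking each month of 1918: Jan starts Tue (31d); Feb starts Fri (28d); Mar starts Fri (31d) ✓; Apr starts Mon (30d); May starts Wed (31d) ✓; Jun starts Sat (30d); Jul starts Mon (31d); Aug starts Thu (31d) ✓; Sep starts Sun (30d); Oct starts Tue (31d); Nov starts Fri (30d) ✓; Dec starts Sun (31d).
Five-Friday months: March, May, August, November → 4.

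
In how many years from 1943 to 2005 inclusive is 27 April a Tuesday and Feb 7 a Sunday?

7

Check each year's weekday for 27 April and Feb 7:
  1943: Tue/Sun ✓  1944: Thu/Mon  1945: Fri/Wed  1946: Sat/Thu  1947: Sun/Fri  1948: Tue/Sat  1949: Wed/Mon  1950: Thu/Tue  1951: Fri/Wed  1952: Sun/Thu  1953: Mon/Sat  1954: Tue/Sun ✓  1955: Wed/Mon  1956: Fri/Tue  …(35 more)…  1992: Mon/Fri  1993: Tue/Sun ✓  1994: Wed/Mon  1995: Thu/Tue  1996: Sat/Wed  1997: Sun/Fri  1998: Mon/Sat  1999: Tue/Sun ✓  2000: Thu/Mon  2001: Fri/Wed  2002: Sat/Thu  2003: Sun/Fri  2004: Tue/Sat  2005: Wed/Mon
Both conditions hold in: 1943, 1954, 1965, 1971, 1982, 1993, 1999 — 7.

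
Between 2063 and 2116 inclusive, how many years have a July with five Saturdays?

July has 31 days; it has five Saturdays when Saturday falls among the first (month-length − 28) days — i.e. when July 1 is one of Saturday/Friday/Thursday.
July 1 by year: 2063:Sun 2064:Tue 2065:Wed 2066:Thu✓ 2067:Fri✓ 2068:Sun 2069:Mon 2070:Tue 2071:Wed 2072:Fri✓ 2073:Sat✓ 2074:Sun 2075:Mon 2076:Wed 2077:Thu✓ …(24 more)… 2102:Sat✓ 2103:Sun 2104:Tue 2105:Wed 2106:Thu✓ 2107:Fri✓ 2108:Sun 2109:Mon 2110:Tue 2111:Wed 2112:Fri✓ 2113:Sat✓ 2114:Sun 2115:Mon 2116:Wed
Years with five Saturdays: 2066, 2067, 2072, 2073, 2077, 2078, 2079, 2083, 2084, 2088, 2089, 2090, 2094, 2095, 2100, 2101, 2102, 2106, 2107, 2112, 2113 → 21.

21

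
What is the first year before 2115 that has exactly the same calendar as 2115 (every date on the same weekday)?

Two years share a calendar iff Jan 1 falls on the same weekday and both are leap or both are common. 2115: Jan 1 is Tuesday, common year.
2114: Jan 1 Monday, common
2113: Jan 1 Sunday, common
2112: Jan 1 Friday, leap
2111: Jan 1 Thursday, common
2110: Jan 1 Wednesday, common
2109: Jan 1 Tuesday, common
2109 matches on both conditions.

2109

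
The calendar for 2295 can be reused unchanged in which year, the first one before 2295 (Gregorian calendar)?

2289

Two years share a calendar iff Jan 1 falls on the same weekday and both are leap or both are common. 2295: Jan 1 is Tuesday, common year.
2294: Jan 1 Monday, common
2293: Jan 1 Sunday, common
2292: Jan 1 Friday, leap
2291: Jan 1 Thursday, common
2290: Jan 1 Wednesday, common
2289: Jan 1 Tuesday, common
2289 matches on both conditions.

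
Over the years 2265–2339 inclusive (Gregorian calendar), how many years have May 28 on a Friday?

10

Track May 28's weekday year by year (advancing +1, or +2 across a Feb 29):
  2265: Sun  2266: Mon (+1)  2267: Tue (+1)  2268: Thu (+2)  2269: Fri (+1) ✓
  2270: Sat (+1)  2271: Sun (+1)  2272: Tue (+2)  2273: Wed (+1)  2274: Thu (+1)
  2275: Fri (+1) ✓  2276: Sun (+2)  2277: Mon (+1)  2278: Tue (+1)  … (47 more years) …
  2326: Fri (+1) ✓  2327: Sat (+1)  2328: Mon (+2)  2329: Tue (+1)  2330: Wed (+1)
  2331: Thu (+1)  2332: Sat (+2)  2333: Sun (+1)  2334: Mon (+1)  2335: Tue (+1)
  2336: Thu (+2)  2337: Fri (+1) ✓  2338: Sat (+1)  2339: Sun (+1)
Friday years: 2269, 2275, 2280, 2286, 2297, 2309, 2315, 2320, 2326, 2337 — 10 in total.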